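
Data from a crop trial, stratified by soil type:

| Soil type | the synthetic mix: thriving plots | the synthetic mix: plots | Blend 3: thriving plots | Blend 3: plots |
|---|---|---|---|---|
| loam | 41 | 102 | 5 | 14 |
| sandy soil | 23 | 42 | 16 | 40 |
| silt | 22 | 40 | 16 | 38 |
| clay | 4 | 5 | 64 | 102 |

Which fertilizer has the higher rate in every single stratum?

Loam: the synthetic mix 41/102 = 40.2%, Blend 3 5/14 = 35.7% → the synthetic mix
Sandy soil: the synthetic mix 23/42 = 54.8%, Blend 3 16/40 = 40.0% → the synthetic mix
Silt: the synthetic mix 22/40 = 55.0%, Blend 3 16/38 = 42.1% → the synthetic mix
Clay: the synthetic mix 4/5 = 80.0%, Blend 3 64/102 = 62.7% → the synthetic mix
The synthetic mix has the higher rate in all 4 groups.

the synthetic mix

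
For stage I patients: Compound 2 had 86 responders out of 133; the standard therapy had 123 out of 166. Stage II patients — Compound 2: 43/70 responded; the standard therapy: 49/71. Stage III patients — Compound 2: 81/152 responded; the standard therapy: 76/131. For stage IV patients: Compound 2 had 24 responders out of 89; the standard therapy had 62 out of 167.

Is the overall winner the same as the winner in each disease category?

Yes

Stage I: Compound 2 86/133 = 64.7%, the standard therapy 123/166 = 74.1% → the standard therapy
Stage II: Compound 2 43/70 = 61.4%, the standard therapy 49/71 = 69.0% → the standard therapy
Stage III: Compound 2 81/152 = 53.3%, the standard therapy 76/131 = 58.0% → the standard therapy
Stage IV: Compound 2 24/89 = 27.0%, the standard therapy 62/167 = 37.1% → the standard therapy
Overall: Compound 2 234/444 = 52.7%, the standard therapy 310/535 = 57.9% → the standard therapy
The standard therapy wins overall and in every disease group — no reversal.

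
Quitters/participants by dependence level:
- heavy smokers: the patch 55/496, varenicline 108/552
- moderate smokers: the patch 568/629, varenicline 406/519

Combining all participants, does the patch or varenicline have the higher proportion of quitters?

the patch

Heavy smokers: the patch 55/496 = 11.1%, varenicline 108/552 = 19.6% → varenicline
Moderate smokers: the patch 568/629 = 90.3%, varenicline 406/519 = 78.2% → the patch
Overall: the patch 623/1125 = 55.4%, varenicline 514/1071 = 48.0% → the patch
(Neither sweeps every dependence group, but the patch has the higher pooled rate.)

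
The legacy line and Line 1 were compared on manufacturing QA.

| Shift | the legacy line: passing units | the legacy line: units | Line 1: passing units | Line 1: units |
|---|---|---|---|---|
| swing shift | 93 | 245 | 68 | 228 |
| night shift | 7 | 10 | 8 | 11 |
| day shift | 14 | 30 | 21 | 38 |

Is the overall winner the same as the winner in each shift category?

No

Swing shift: the legacy line 93/245 = 38.0%, Line 1 68/228 = 29.8% → the legacy line
Night shift: the legacy line 7/10 = 70.0%, Line 1 8/11 = 72.7% → Line 1
Day shift: the legacy line 14/30 = 46.7%, Line 1 21/38 = 55.3% → Line 1
Overall: the legacy line 114/285 = 40.0%, Line 1 97/277 = 35.0% → the legacy line
Neither sweeps: the legacy line wins 1 of 3 groups, Line 1 wins 2. The legacy line wins overall but not every group — no Simpson reversal.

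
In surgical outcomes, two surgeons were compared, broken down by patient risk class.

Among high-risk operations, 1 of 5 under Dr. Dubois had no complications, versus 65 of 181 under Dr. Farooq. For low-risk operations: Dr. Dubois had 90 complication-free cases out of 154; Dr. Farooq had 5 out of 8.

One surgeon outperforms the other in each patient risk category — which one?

Dr. Farooq

High-risk: Dr. Dubois 1/5 = 20.0%, Dr. Farooq 65/181 = 35.9% → Dr. Farooq
Low-risk: Dr. Dubois 90/154 = 58.4%, Dr. Farooq 5/8 = 62.5% → Dr. Farooq
Dr. Farooq has the higher rate in both groups.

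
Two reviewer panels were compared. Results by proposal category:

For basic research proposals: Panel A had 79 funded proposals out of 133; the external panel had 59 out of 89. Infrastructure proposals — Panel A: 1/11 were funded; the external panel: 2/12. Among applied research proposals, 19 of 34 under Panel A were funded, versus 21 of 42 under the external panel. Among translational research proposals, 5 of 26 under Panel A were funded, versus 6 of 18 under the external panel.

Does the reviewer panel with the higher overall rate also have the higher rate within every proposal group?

Basic research: Panel A 79/133 = 59.4%, the external panel 59/89 = 66.3% → the external panel
Infrastructure: Panel A 1/11 = 9.1%, the external panel 2/12 = 16.7% → the external panel
Applied research: Panel A 19/34 = 55.9%, the external panel 21/42 = 50.0% → Panel A
Translational research: Panel A 5/26 = 19.2%, the external panel 6/18 = 33.3% → the external panel
Overall: Panel A 104/204 = 51.0%, the external panel 88/161 = 54.7% → the external panel
Neither sweeps: Panel A wins 1 of 4 groups, the external panel wins 3. The external panel wins overall but not every group — no Simpson reversal.

No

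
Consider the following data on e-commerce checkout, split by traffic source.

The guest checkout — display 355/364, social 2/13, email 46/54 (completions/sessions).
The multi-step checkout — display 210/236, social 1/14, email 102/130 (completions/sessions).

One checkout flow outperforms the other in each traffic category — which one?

the guest checkout

Display: the guest checkout 355/364 = 97.5%, the multi-step checkout 210/236 = 89.0% → the guest checkout
Social: the guest checkout 2/13 = 15.4%, the multi-step checkout 1/14 = 7.1% → the guest checkout
Email: the guest checkout 46/54 = 85.2%, the multi-step checkout 102/130 = 78.5% → the guest checkout
The guest checkout has the higher rate in all 3 groups.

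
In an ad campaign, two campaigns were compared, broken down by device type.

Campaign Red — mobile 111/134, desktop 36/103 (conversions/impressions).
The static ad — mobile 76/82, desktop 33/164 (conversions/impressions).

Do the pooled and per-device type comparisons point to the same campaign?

No

Mobile: Campaign Red 111/134 = 82.8%, the static ad 76/82 = 92.7% → the static ad
Desktop: Campaign Red 36/103 = 35.0%, the static ad 33/164 = 20.1% → Campaign Red
Overall: Campaign Red 147/237 = 62.0%, the static ad 109/246 = 44.3% → Campaign Red
Neither sweeps: Campaign Red wins 1 of 2 groups, the static ad wins 1. Campaign Red wins overall but not every group — no Simpson reversal.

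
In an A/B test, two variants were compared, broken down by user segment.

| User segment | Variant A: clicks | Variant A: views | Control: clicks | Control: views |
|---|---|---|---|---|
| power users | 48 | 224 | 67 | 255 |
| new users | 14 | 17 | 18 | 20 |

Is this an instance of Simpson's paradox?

No

Power users: Variant A 48/224 = 21.4%, Control 67/255 = 26.3% → Control
New users: Variant A 14/17 = 82.4%, Control 18/20 = 90.0% → Control
Overall: Variant A 62/241 = 25.7%, Control 85/275 = 30.9% → Control
Control wins overall and in every user group — no reversal.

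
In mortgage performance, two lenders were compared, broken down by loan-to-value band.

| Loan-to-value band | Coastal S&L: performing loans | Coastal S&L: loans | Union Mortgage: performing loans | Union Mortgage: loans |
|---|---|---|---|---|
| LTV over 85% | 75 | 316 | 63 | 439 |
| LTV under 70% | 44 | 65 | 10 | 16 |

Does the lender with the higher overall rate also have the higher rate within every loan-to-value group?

LTV over 85%: Coastal S&L 75/316 = 23.7%, Union Mortgage 63/439 = 14.4% → Coastal S&L
LTV under 70%: Coastal S&L 44/65 = 67.7%, Union Mortgage 10/16 = 62.5% → Coastal S&L
Overall: Coastal S&L 119/381 = 31.2%, Union Mortgage 73/455 = 16.0% → Coastal S&L
Coastal S&L wins overall and in every loan-to-value group — no reversal.

Yes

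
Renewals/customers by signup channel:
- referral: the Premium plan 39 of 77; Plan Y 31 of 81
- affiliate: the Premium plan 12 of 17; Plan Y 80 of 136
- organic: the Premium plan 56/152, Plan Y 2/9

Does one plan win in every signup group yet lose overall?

Referral: the Premium plan 39/77 = 50.6%, Plan Y 31/81 = 38.3% → the Premium plan
Affiliate: the Premium plan 12/17 = 70.6%, Plan Y 80/136 = 58.8% → the Premium plan
Organic: the Premium plan 56/152 = 36.8%, Plan Y 2/9 = 22.2% → the Premium plan
Overall: the Premium plan 107/246 = 43.5%, Plan Y 113/226 = 50.0% → Plan Y
The Premium plan wins each signup group but Plan Y wins overall — the comparison reverses. The Premium plan's customers skew toward organic, which has a lower base rate.

Yes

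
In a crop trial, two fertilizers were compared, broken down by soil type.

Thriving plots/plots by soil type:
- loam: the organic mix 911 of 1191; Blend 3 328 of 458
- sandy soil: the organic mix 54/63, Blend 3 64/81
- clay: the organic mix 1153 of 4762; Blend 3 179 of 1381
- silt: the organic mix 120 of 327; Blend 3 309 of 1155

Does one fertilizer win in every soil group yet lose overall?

Loam: the organic mix 911/1191 = 76.5%, Blend 3 328/458 = 71.6% → the organic mix
Sandy soil: the organic mix 54/63 = 85.7%, Blend 3 64/81 = 79.0% → the organic mix
Clay: the organic mix 1153/4762 = 24.2%, Blend 3 179/1381 = 13.0% → the organic mix
Silt: the organic mix 120/327 = 36.7%, Blend 3 309/1155 = 26.8% → the organic mix
Overall: the organic mix 2238/6343 = 35.3%, Blend 3 880/3075 = 28.6% → the organic mix
The organic mix wins overall and in every soil group — no reversal.

No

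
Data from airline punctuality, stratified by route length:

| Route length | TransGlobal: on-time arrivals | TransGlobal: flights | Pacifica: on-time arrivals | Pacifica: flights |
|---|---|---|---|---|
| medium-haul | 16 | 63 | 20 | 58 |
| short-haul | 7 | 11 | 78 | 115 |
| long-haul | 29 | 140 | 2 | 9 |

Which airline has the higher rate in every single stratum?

Pacifica

Medium-haul: TransGlobal 16/63 = 25.4%, Pacifica 20/58 = 34.5% → Pacifica
Short-haul: TransGlobal 7/11 = 63.6%, Pacifica 78/115 = 67.8% → Pacifica
Long-haul: TransGlobal 29/140 = 20.7%, Pacifica 2/9 = 22.2% → Pacifica
Pacifica has the higher rate in all 3 groups.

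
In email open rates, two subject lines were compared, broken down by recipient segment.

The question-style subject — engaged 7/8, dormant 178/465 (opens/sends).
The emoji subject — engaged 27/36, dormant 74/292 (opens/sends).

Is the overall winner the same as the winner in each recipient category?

Yes

Engaged: the question-style subject 7/8 = 87.5%, the emoji subject 27/36 = 75.0% → the question-style subject
Dormant: the question-style subject 178/465 = 38.3%, the emoji subject 74/292 = 25.3% → the question-style subject
Overall: the question-style subject 185/473 = 39.1%, the emoji subject 101/328 = 30.8% → the question-style subject
The question-style subject wins overall and in every recipient group — no reversal.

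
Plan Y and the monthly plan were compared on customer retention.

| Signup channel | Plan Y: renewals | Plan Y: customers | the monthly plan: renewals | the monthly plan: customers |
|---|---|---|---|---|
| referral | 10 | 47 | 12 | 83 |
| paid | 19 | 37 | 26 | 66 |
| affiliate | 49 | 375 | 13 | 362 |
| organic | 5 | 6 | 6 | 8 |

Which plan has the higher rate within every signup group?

Referral: Plan Y 10/47 = 21.3%, the monthly plan 12/83 = 14.5% → Plan Y
Paid: Plan Y 19/37 = 51.4%, the monthly plan 26/66 = 39.4% → Plan Y
Affiliate: Plan Y 49/375 = 13.1%, the monthly plan 13/362 = 3.6% → Plan Y
Organic: Plan Y 5/6 = 83.3%, the monthly plan 6/8 = 75.0% → Plan Y
Plan Y has the higher rate in all 4 groups.

Plan Y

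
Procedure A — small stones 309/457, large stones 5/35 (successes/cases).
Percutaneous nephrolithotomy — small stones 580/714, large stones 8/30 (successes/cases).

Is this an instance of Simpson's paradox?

Small stones: Procedure A 309/457 = 67.6%, percutaneous nephrolithotomy 580/714 = 81.2% → percutaneous nephrolithotomy
Large stones: Procedure A 5/35 = 14.3%, percutaneous nephrolithotomy 8/30 = 26.7% → percutaneous nephrolithotomy
Overall: Procedure A 314/492 = 63.8%, percutaneous nephrolithotomy 588/744 = 79.0% → percutaneous nephrolithotomy
Percutaneous nephrolithotomy wins overall and in every stone group — no reversal.

No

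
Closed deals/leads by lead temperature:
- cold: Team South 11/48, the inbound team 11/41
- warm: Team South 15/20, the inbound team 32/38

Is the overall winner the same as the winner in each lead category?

Yes

Cold: Team South 11/48 = 22.9%, the inbound team 11/41 = 26.8% → the inbound team
Warm: Team South 15/20 = 75.0%, the inbound team 32/38 = 84.2% → the inbound team
Overall: Team South 26/68 = 38.2%, the inbound team 43/79 = 54.4% → the inbound team
The inbound team wins overall and in every lead group — no reversal.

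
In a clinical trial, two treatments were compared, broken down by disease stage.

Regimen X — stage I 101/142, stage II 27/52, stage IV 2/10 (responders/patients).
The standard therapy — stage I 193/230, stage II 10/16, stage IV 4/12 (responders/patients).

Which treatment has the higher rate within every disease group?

the standard therapy

Stage I: Regimen X 101/142 = 71.1%, the standard therapy 193/230 = 83.9% → the standard therapy
Stage II: Regimen X 27/52 = 51.9%, the standard therapy 10/16 = 62.5% → the standard therapy
Stage IV: Regimen X 2/10 = 20.0%, the standard therapy 4/12 = 33.3% → the standard therapy
The standard therapy has the higher rate in all 3 groups.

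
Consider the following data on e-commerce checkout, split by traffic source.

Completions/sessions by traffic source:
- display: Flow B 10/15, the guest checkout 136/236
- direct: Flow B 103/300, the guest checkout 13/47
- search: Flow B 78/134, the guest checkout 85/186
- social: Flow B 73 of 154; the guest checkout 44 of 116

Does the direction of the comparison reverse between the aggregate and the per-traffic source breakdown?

Display: Flow B 10/15 = 66.7%, the guest checkout 136/236 = 57.6% → Flow B
Direct: Flow B 103/300 = 34.3%, the guest checkout 13/47 = 27.7% → Flow B
Search: Flow B 78/134 = 58.2%, the guest checkout 85/186 = 45.7% → Flow B
Social: Flow B 73/154 = 47.4%, the guest checkout 44/116 = 37.9% → Flow B
Overall: Flow B 264/603 = 43.8%, the guest checkout 278/585 = 47.5% → the guest checkout
Flow B wins each traffic group but the guest checkout wins overall — the comparison reverses. Flow B's sessions skew toward direct, which has a lower base rate.

Yes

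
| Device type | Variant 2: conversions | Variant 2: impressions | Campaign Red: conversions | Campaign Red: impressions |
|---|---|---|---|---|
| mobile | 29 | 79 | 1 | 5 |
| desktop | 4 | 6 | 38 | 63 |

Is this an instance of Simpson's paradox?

Mobile: Variant 2 29/79 = 36.7%, Campaign Red 1/5 = 20.0% → Variant 2
Desktop: Variant 2 4/6 = 66.7%, Campaign Red 38/63 = 60.3% → Variant 2
Overall: Variant 2 33/85 = 38.8%, Campaign Red 39/68 = 57.4% → Campaign Red
Variant 2 wins each device group but Campaign Red wins overall — the comparison reverses. Variant 2's impressions skew toward mobile, which has a lower base rate.

Yes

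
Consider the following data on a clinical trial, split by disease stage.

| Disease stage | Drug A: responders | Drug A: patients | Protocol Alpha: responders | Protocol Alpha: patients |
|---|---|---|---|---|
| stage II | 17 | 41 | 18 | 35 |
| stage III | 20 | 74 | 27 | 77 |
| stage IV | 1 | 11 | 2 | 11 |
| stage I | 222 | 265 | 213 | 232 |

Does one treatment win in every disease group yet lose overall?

No

Stage II: Drug A 17/41 = 41.5%, Protocol Alpha 18/35 = 51.4% → Protocol Alpha
Stage III: Drug A 20/74 = 27.0%, Protocol Alpha 27/77 = 35.1% → Protocol Alpha
Stage IV: Drug A 1/11 = 9.1%, Protocol Alpha 2/11 = 18.2% → Protocol Alpha
Stage I: Drug A 222/265 = 83.8%, Protocol Alpha 213/232 = 91.8% → Protocol Alpha
Overall: Drug A 260/391 = 66.5%, Protocol Alpha 260/355 = 73.2% → Protocol Alpha
Protocol Alpha wins overall and in every disease group — no reversal.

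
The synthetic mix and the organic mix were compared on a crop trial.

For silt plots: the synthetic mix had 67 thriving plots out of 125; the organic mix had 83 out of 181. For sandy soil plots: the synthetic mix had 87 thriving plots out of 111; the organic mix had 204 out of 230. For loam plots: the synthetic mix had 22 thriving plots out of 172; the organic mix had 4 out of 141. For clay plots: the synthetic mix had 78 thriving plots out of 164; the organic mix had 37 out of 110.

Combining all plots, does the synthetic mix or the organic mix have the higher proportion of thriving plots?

the organic mix

Silt: the synthetic mix 67/125 = 53.6%, the organic mix 83/181 = 45.9% → the synthetic mix
Sandy soil: the synthetic mix 87/111 = 78.4%, the organic mix 204/230 = 88.7% → the organic mix
Loam: the synthetic mix 22/172 = 12.8%, the organic mix 4/141 = 2.8% → the synthetic mix
Clay: the synthetic mix 78/164 = 47.6%, the organic mix 37/110 = 33.6% → the synthetic mix
Overall: the synthetic mix 254/572 = 44.4%, the organic mix 328/662 = 49.5% → the organic mix
(Neither sweeps every soil group, but the organic mix has the higher pooled rate.)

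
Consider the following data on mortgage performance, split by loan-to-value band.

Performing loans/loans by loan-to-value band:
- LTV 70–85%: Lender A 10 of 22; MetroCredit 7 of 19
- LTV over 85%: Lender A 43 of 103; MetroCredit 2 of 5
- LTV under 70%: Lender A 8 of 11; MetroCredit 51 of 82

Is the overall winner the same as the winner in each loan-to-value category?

No

LTV 70–85%: Lender A 10/22 = 45.5%, MetroCredit 7/19 = 36.8% → Lender A
LTV over 85%: Lender A 43/103 = 41.7%, MetroCredit 2/5 = 40.0% → Lender A
LTV under 70%: Lender A 8/11 = 72.7%, MetroCredit 51/82 = 62.2% → Lender A
Overall: Lender A 61/136 = 44.9%, MetroCredit 60/106 = 56.6% → MetroCredit
Lender A wins each loan-to-value group but MetroCredit wins overall — the comparison reverses. Lender A's loans skew toward LTV over 85%, which has a lower base rate.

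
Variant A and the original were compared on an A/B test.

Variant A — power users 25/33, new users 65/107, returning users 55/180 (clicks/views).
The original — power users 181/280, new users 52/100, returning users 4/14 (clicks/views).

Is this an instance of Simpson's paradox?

Yes

Power users: Variant A 25/33 = 75.8%, the original 181/280 = 64.6% → Variant A
New users: Variant A 65/107 = 60.7%, the original 52/100 = 52.0% → Variant A
Returning users: Variant A 55/180 = 30.6%, the original 4/14 = 28.6% → Variant A
Overall: Variant A 145/320 = 45.3%, the original 237/394 = 60.2% → the original
Variant A wins each user group but the original wins overall — the comparison reverses. Variant A's views skew toward returning users, which has a lower base rate.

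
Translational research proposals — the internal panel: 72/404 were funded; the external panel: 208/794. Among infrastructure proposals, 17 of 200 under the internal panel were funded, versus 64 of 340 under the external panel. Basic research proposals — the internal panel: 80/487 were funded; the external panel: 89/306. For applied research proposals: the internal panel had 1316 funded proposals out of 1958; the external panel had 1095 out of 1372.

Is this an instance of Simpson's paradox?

No

Translational research: the internal panel 72/404 = 17.8%, the external panel 208/794 = 26.2% → the external panel
Infrastructure: the internal panel 17/200 = 8.5%, the external panel 64/340 = 18.8% → the external panel
Basic research: the internal panel 80/487 = 16.4%, the external panel 89/306 = 29.1% → the external panel
Applied research: the internal panel 1316/1958 = 67.2%, the external panel 1095/1372 = 79.8% → the external panel
Overall: the internal panel 1485/3049 = 48.7%, the external panel 1456/2812 = 51.8% → the external panel
The external panel wins overall and in every proposal group — no reversal.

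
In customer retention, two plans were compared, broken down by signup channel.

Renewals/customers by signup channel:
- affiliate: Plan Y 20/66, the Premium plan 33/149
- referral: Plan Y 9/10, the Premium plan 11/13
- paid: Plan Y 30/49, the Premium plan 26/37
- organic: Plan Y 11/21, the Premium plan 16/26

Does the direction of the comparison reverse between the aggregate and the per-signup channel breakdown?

No

Affiliate: Plan Y 20/66 = 30.3%, the Premium plan 33/149 = 22.1% → Plan Y
Referral: Plan Y 9/10 = 90.0%, the Premium plan 11/13 = 84.6% → Plan Y
Paid: Plan Y 30/49 = 61.2%, the Premium plan 26/37 = 70.3% → the Premium plan
Organic: Plan Y 11/21 = 52.4%, the Premium plan 16/26 = 61.5% → the Premium plan
Overall: Plan Y 70/146 = 47.9%, the Premium plan 86/225 = 38.2% → Plan Y
Neither sweeps: Plan Y wins 2 of 4 groups, the Premium plan wins 2. Plan Y wins overall but not every group — no Simpson reversal.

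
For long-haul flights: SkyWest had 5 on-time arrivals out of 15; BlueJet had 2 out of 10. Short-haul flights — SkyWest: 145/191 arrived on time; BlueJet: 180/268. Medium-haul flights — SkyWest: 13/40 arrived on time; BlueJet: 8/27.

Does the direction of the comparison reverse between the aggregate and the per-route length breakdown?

Long-haul: SkyWest 5/15 = 33.3%, BlueJet 2/10 = 20.0% → SkyWest
Short-haul: SkyWest 145/191 = 75.9%, BlueJet 180/268 = 67.2% → SkyWest
Medium-haul: SkyWest 13/40 = 32.5%, BlueJet 8/27 = 29.6% → SkyWest
Overall: SkyWest 163/246 = 66.3%, BlueJet 190/305 = 62.3% → SkyWest
SkyWest wins overall and in every route group — no reversal.

No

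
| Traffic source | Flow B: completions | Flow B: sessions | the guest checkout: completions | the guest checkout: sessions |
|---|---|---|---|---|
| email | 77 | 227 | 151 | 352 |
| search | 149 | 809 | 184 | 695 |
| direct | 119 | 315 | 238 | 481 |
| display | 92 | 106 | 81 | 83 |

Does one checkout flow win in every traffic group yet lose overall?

Email: Flow B 77/227 = 33.9%, the guest checkout 151/352 = 42.9% → the guest checkout
Search: Flow B 149/809 = 18.4%, the guest checkout 184/695 = 26.5% → the guest checkout
Direct: Flow B 119/315 = 37.8%, the guest checkout 238/481 = 49.5% → the guest checkout
Display: Flow B 92/106 = 86.8%, the guest checkout 81/83 = 97.6% → the guest checkout
Overall: Flow B 437/1457 = 30.0%, the guest checkout 654/1611 = 40.6% → the guest checkout
The guest checkout wins overall and in every traffic group — no reversal.

No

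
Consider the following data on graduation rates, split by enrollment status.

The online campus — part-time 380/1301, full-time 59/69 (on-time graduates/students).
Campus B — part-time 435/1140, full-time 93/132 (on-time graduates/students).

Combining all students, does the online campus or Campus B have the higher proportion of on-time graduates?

Part-time: the online campus 380/1301 = 29.2%, Campus B 435/1140 = 38.2% → Campus B
Full-time: the online campus 59/69 = 85.5%, Campus B 93/132 = 70.5% → the online campus
Overall: the online campus 439/1370 = 32.0%, Campus B 528/1272 = 41.5% → Campus B
(Neither sweeps every enrollment group, but Campus B has the higher pooled rate.)

Campus B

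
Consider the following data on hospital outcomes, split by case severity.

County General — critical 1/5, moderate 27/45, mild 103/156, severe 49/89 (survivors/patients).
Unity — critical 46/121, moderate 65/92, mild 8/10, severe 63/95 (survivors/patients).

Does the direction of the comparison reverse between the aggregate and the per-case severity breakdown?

Critical: County General 1/5 = 20.0%, Unity 46/121 = 38.0% → Unity
Moderate: County General 27/45 = 60.0%, Unity 65/92 = 70.7% → Unity
Mild: County General 103/156 = 66.0%, Unity 8/10 = 80.0% → Unity
Severe: County General 49/89 = 55.1%, Unity 63/95 = 66.3% → Unity
Overall: County General 180/295 = 61.0%, Unity 182/318 = 57.2% → County General
Unity wins each case group but County General wins overall — the comparison reverses. Unity's patients skew toward critical, which has a lower base rate.

Yes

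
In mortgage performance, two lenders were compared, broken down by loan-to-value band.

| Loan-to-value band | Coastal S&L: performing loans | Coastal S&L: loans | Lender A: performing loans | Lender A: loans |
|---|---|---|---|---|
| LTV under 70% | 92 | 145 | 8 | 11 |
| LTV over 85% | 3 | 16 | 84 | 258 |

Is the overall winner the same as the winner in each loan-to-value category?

LTV under 70%: Coastal S&L 92/145 = 63.4%, Lender A 8/11 = 72.7% → Lender A
LTV over 85%: Coastal S&L 3/16 = 18.8%, Lender A 84/258 = 32.6% → Lender A
Overall: Coastal S&L 95/161 = 59.0%, Lender A 92/269 = 34.2% → Coastal S&L
Lender A wins each loan-to-value group but Coastal S&L wins overall — the comparison reverses. Lender A's loans skew toward LTV over 85%, which has a lower base rate.

No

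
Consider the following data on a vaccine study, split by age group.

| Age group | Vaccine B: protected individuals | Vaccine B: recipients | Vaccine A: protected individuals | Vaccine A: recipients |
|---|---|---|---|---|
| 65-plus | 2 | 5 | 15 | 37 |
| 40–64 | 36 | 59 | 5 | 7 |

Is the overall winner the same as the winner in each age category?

65-plus: Vaccine B 2/5 = 40.0%, Vaccine A 15/37 = 40.5% → Vaccine A
40–64: Vaccine B 36/59 = 61.0%, Vaccine A 5/7 = 71.4% → Vaccine A
Overall: Vaccine B 38/64 = 59.4%, Vaccine A 20/44 = 45.5% → Vaccine B
Vaccine A wins each age group but Vaccine B wins overall — the comparison reverses. Vaccine A's recipients skew toward 65-plus, which has a lower base rate.

No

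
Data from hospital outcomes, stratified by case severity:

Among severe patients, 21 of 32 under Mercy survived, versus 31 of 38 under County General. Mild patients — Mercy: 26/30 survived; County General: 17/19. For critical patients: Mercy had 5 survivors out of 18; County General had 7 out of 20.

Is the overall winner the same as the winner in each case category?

Severe: Mercy 21/32 = 65.6%, County General 31/38 = 81.6% → County General
Mild: Mercy 26/30 = 86.7%, County General 17/19 = 89.5% → County General
Critical: Mercy 5/18 = 27.8%, County General 7/20 = 35.0% → County General
Overall: Mercy 52/80 = 65.0%, County General 55/77 = 71.4% → County General
County General wins overall and in every case group — no reversal.

Yes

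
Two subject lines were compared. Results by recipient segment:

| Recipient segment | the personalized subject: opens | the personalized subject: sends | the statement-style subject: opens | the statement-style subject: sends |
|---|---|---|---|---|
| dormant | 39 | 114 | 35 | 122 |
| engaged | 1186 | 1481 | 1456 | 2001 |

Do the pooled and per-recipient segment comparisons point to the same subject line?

Yes

Dormant: the personalized subject 39/114 = 34.2%, the statement-style subject 35/122 = 28.7% → the personalized subject
Engaged: the personalized subject 1186/1481 = 80.1%, the statement-style subject 1456/2001 = 72.8% → the personalized subject
Overall: the personalized subject 1225/1595 = 76.8%, the statement-style subject 1491/2123 = 70.2% → the personalized subject
The personalized subject wins overall and in every recipient group — no reversal.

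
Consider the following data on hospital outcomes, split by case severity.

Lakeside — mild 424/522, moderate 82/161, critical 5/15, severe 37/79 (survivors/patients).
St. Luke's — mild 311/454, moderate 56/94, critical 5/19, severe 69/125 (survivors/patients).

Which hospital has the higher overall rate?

Mild: Lakeside 424/522 = 81.2%, St. Luke's 311/454 = 68.5% → Lakeside
Moderate: Lakeside 82/161 = 50.9%, St. Luke's 56/94 = 59.6% → St. Luke's
Critical: Lakeside 5/15 = 33.3%, St. Luke's 5/19 = 26.3% → Lakeside
Severe: Lakeside 37/79 = 46.8%, St. Luke's 69/125 = 55.2% → St. Luke's
Overall: Lakeside 548/777 = 70.5%, St. Luke's 441/692 = 63.7% → Lakeside
(Neither sweeps every case group, but Lakeside has the higher pooled rate.)

Lakeside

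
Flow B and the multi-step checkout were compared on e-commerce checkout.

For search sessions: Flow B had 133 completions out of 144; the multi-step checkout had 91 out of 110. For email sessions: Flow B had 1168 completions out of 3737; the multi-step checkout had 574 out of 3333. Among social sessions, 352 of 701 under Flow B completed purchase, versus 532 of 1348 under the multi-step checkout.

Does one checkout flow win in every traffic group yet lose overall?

No

Search: Flow B 133/144 = 92.4%, the multi-step checkout 91/110 = 82.7% → Flow B
Email: Flow B 1168/3737 = 31.3%, the multi-step checkout 574/3333 = 17.2% → Flow B
Social: Flow B 352/701 = 50.2%, the multi-step checkout 532/1348 = 39.5% → Flow B
Overall: Flow B 1653/4582 = 36.1%, the multi-step checkout 1197/4791 = 25.0% → Flow B
Flow B wins overall and in every traffic group — no reversal.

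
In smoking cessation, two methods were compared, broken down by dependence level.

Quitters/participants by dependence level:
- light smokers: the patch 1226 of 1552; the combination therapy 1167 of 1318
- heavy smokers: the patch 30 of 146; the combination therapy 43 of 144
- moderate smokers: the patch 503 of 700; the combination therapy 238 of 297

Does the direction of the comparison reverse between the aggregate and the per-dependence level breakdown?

Light smokers: the patch 1226/1552 = 79.0%, the combination therapy 1167/1318 = 88.5% → the combination therapy
Heavy smokers: the patch 30/146 = 20.5%, the combination therapy 43/144 = 29.9% → the combination therapy
Moderate smokers: the patch 503/700 = 71.9%, the combination therapy 238/297 = 80.1% → the combination therapy
Overall: the patch 1759/2398 = 73.4%, the combination therapy 1448/1759 = 82.3% → the combination therapy
The combination therapy wins overall and in every dependence group — no reversal.

No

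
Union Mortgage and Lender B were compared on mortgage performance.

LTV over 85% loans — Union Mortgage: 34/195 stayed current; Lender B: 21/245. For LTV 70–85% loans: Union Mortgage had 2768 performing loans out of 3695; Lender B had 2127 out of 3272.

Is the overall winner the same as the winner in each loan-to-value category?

LTV over 85%: Union Mortgage 34/195 = 17.4%, Lender B 21/245 = 8.6% → Union Mortgage
LTV 70–85%: Union Mortgage 2768/3695 = 74.9%, Lender B 2127/3272 = 65.0% → Union Mortgage
Overall: Union Mortgage 2802/3890 = 72.0%, Lender B 2148/3517 = 61.1% → Union Mortgage
Union Mortgage wins overall and in every loan-to-value group — no reversal.

Yes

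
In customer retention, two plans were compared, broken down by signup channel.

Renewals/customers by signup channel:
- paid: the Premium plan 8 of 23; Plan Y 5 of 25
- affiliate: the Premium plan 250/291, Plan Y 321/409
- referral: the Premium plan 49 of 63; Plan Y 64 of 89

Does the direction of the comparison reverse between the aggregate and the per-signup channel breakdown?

No

Paid: the Premium plan 8/23 = 34.8%, Plan Y 5/25 = 20.0% → the Premium plan
Affiliate: the Premium plan 250/291 = 85.9%, Plan Y 321/409 = 78.5% → the Premium plan
Referral: the Premium plan 49/63 = 77.8%, Plan Y 64/89 = 71.9% → the Premium plan
Overall: the Premium plan 307/377 = 81.4%, Plan Y 390/523 = 74.6% → the Premium plan
The Premium plan wins overall and in every signup group — no reversal.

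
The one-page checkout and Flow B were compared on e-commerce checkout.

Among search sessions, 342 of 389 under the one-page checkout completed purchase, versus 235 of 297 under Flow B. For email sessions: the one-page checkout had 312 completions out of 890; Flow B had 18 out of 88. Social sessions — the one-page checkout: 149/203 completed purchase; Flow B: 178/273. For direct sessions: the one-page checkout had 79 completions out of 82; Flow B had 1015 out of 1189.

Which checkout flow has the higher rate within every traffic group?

the one-page checkout

Search: the one-page checkout 342/389 = 87.9%, Flow B 235/297 = 79.1% → the one-page checkout
Email: the one-page checkout 312/890 = 35.1%, Flow B 18/88 = 20.5% → the one-page checkout
Social: the one-page checkout 149/203 = 73.4%, Flow B 178/273 = 65.2% → the one-page checkout
Direct: the one-page checkout 79/82 = 96.3%, Flow B 1015/1189 = 85.4% → the one-page checkout
The one-page checkout has the higher rate in all 4 groups.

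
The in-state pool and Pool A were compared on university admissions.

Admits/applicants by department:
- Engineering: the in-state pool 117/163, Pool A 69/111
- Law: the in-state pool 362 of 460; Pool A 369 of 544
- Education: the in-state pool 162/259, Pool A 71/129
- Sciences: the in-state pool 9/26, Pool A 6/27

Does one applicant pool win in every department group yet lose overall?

Engineering: the in-state pool 117/163 = 71.8%, Pool A 69/111 = 62.2% → the in-state pool
Law: the in-state pool 362/460 = 78.7%, Pool A 369/544 = 67.8% → the in-state pool
Education: the in-state pool 162/259 = 62.5%, Pool A 71/129 = 55.0% → the in-state pool
Sciences: the in-state pool 9/26 = 34.6%, Pool A 6/27 = 22.2% → the in-state pool
Overall: the in-state pool 650/908 = 71.6%, Pool A 515/811 = 63.5% → the in-state pool
The in-state pool wins overall and in every department group — no reversal.

No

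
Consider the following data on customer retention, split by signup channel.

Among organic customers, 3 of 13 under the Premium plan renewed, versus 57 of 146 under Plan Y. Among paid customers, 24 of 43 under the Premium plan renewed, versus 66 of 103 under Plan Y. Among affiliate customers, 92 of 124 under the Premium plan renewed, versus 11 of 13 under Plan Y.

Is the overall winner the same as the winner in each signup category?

No

Organic: the Premium plan 3/13 = 23.1%, Plan Y 57/146 = 39.0% → Plan Y
Paid: the Premium plan 24/43 = 55.8%, Plan Y 66/103 = 64.1% → Plan Y
Affiliate: the Premium plan 92/124 = 74.2%, Plan Y 11/13 = 84.6% → Plan Y
Overall: the Premium plan 119/180 = 66.1%, Plan Y 134/262 = 51.1% → the Premium plan
Plan Y wins each signup group but the Premium plan wins overall — the comparison reverses. Plan Y's customers skew toward organic, which has a lower base rate.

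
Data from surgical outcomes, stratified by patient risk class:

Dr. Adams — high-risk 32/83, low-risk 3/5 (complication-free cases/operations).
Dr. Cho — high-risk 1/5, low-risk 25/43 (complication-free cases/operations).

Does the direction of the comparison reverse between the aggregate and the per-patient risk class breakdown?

Yes

High-risk: Dr. Adams 32/83 = 38.6%, Dr. Cho 1/5 = 20.0% → Dr. Adams
Low-risk: Dr. Adams 3/5 = 60.0%, Dr. Cho 25/43 = 58.1% → Dr. Adams
Overall: Dr. Adams 35/88 = 39.8%, Dr. Cho 26/48 = 54.2% → Dr. Cho
Dr. Adams wins each patient risk group but Dr. Cho wins overall — the comparison reverses. Dr. Adams's operations skew toward high-risk, which has a lower base rate.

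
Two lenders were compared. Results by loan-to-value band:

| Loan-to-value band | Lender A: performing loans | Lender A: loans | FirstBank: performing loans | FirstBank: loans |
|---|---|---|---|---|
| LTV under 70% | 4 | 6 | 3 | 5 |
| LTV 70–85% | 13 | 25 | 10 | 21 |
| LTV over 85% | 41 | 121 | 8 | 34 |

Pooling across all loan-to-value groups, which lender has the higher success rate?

LTV under 70%: Lender A 4/6 = 66.7%, FirstBank 3/5 = 60.0% → Lender A
LTV 70–85%: Lender A 13/25 = 52.0%, FirstBank 10/21 = 47.6% → Lender A
LTV over 85%: Lender A 41/121 = 33.9%, FirstBank 8/34 = 23.5% → Lender A
Overall: Lender A 58/152 = 38.2%, FirstBank 21/60 = 35.0% → Lender A

Lender A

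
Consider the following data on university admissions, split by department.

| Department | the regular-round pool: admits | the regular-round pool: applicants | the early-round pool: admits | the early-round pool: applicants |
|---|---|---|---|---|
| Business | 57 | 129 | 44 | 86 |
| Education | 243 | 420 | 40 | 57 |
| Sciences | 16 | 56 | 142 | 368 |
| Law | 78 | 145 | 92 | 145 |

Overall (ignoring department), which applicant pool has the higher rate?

the regular-round pool

Business: the regular-round pool 57/129 = 44.2%, the early-round pool 44/86 = 51.2% → the early-round pool
Education: the regular-round pool 243/420 = 57.9%, the early-round pool 40/57 = 70.2% → the early-round pool
Sciences: the regular-round pool 16/56 = 28.6%, the early-round pool 142/368 = 38.6% → the early-round pool
Law: the regular-round pool 78/145 = 53.8%, the early-round pool 92/145 = 63.4% → the early-round pool
Overall: the regular-round pool 394/750 = 52.5%, the early-round pool 318/656 = 48.5% → the regular-round pool
(The early-round pool wins every department group but the regular-round pool wins overall — the early-round pool's applicants skew toward the low-rate Sciences group.)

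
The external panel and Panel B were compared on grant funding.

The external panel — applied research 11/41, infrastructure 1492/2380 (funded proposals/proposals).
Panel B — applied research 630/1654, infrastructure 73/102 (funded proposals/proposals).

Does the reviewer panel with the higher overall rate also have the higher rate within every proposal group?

Applied research: the external panel 11/41 = 26.8%, Panel B 630/1654 = 38.1% → Panel B
Infrastructure: the external panel 1492/2380 = 62.7%, Panel B 73/102 = 71.6% → Panel B
Overall: the external panel 1503/2421 = 62.1%, Panel B 703/1756 = 40.0% → the external panel
Panel B wins each proposal group but the external panel wins overall — the comparison reverses. Panel B's proposals skew toward applied research, which has a lower base rate.

No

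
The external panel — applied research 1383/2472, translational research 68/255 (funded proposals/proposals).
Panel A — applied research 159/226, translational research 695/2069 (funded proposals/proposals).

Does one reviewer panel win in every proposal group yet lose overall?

Yes

Applied research: the external panel 1383/2472 = 55.9%, Panel A 159/226 = 70.4% → Panel A
Translational research: the external panel 68/255 = 26.7%, Panel A 695/2069 = 33.6% → Panel A
Overall: the external panel 1451/2727 = 53.2%, Panel A 854/2295 = 37.2% → the external panel
Panel A wins each proposal group but the external panel wins overall — the comparison reverses. Panel A's proposals skew toward translational research, which has a lower base rate.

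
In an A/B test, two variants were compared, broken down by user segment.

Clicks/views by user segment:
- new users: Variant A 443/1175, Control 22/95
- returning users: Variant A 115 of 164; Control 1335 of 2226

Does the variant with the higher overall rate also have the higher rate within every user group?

New users: Variant A 443/1175 = 37.7%, Control 22/95 = 23.2% → Variant A
Returning users: Variant A 115/164 = 70.1%, Control 1335/2226 = 60.0% → Variant A
Overall: Variant A 558/1339 = 41.7%, Control 1357/2321 = 58.5% → Control
Variant A wins each user group but Control wins overall — the comparison reverses. Variant A's views skew toward new users, which has a lower base rate.

No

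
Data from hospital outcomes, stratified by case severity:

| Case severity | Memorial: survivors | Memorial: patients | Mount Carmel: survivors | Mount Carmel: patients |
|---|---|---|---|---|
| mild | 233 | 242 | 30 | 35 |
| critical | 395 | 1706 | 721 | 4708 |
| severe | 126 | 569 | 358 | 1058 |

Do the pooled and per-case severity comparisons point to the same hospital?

No

Mild: Memorial 233/242 = 96.3%, Mount Carmel 30/35 = 85.7% → Memorial
Critical: Memorial 395/1706 = 23.2%, Mount Carmel 721/4708 = 15.3% → Memorial
Severe: Memorial 126/569 = 22.1%, Mount Carmel 358/1058 = 33.8% → Mount Carmel
Overall: Memorial 754/2517 = 30.0%, Mount Carmel 1109/5801 = 19.1% → Memorial
Neither sweeps: Memorial wins 2 of 3 groups, Mount Carmel wins 1. Memorial wins overall but not every group — no Simpson reversal.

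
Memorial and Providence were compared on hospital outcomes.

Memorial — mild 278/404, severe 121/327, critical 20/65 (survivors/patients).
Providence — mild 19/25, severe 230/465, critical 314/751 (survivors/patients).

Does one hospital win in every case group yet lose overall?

Yes

Mild: Memorial 278/404 = 68.8%, Providence 19/25 = 76.0% → Providence
Severe: Memorial 121/327 = 37.0%, Providence 230/465 = 49.5% → Providence
Critical: Memorial 20/65 = 30.8%, Providence 314/751 = 41.8% → Providence
Overall: Memorial 419/796 = 52.6%, Providence 563/1241 = 45.4% → Memorial
Providence wins each case group but Memorial wins overall — the comparison reverses. Providence's patients skew toward critical, which has a lower base rate.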